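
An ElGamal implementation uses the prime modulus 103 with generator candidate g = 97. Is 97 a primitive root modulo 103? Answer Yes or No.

No

φ(103) = 103 − 1 = 102 = 2 · 3 · 17.
It suffices to check that the order of 97 is not a proper divisor of 102: compute 97^(102/q) for q ∈ {2, 3, 17}.
97^51 ≡ 1 (mod 103)  [q = 2: ≡ 1 ✗]
97^34 ≡ 46 (mod 103)  [q = 3: ≢ 1 ✓]
97^6 ≡ 100 (mod 103)  [q = 17: ≢ 1 ✓]
97^51 ≡ 1 shows ord(97) | 51, strictly less than φ(103); not a primitive root.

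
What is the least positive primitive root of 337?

10

φ(337) = 337 − 1 = 336 = 2^4 · 3 · 7.
g is a primitive root iff g^(336/q) ≢ 1 (mod 337) for each prime q ∈ {2, 3, 7}.
g = 2: 2^168 ≡ 1 — hits 1, so not a primitive root.
g = 3: 3^168 ≡ 1 — hits 1, so not a primitive root.
g = 4: 4^168 ≡ 1 — hits 1, so not a primitive root.
g = 5: 5^168 ≡ 336; 5^112 ≡ 1 — hits 1, so not a primitive root.
g = 6: 6^168 ≡ 1 — hits 1, so not a primitive root.
g = 7: 7^168 ≡ 1 — hits 1, so not a primitive root.
g = 8: 8^168 ≡ 1 — hits 1, so not a primitive root.
g = 9: 9^168 ≡ 1 — hits 1, so not a primitive root.
g = 10: 10^168 ≡ 336; 10^112 ≡ 128; 10^48 ≡ 175 — none is 1, so 10 is a primitive root.
Hence the least primitive root of 337 is 10.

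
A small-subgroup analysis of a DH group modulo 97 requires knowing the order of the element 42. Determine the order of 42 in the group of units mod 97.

Since 42 ∈ (Z/97Z)^×, its order divides φ(97) = 97 − 1 = 96 = 2^5 · 3.
Divisors of 96: 1, 2, 3, 4, 6, 8, 12, 16, 24, 32, 48, 96.
Compute 42^d (mod 97) for the divisors d until we hit 1:
42^1 ≡ 42 (mod 97)
42^2 ≡ 18 (mod 97)
42^3 ≡ 77 (mod 97)
42^4 ≡ 33 (mod 97)
42^6 ≡ 12 (mod 97)
42^8 ≡ 22 (mod 97)
42^12 ≡ 47 (mod 97)
42^16 ≡ 96 (mod 97)
42^24 ≡ 75 (mod 97)
42^32 ≡ 1 (mod 97) ✓
The smallest such exponent is 32, so the order of 42 is 32.

32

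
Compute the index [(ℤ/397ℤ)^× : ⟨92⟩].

Since 92 ∈ (Z/397Z)^×, its order divides φ(397) = 397 − 1 = 396 = 2^2 · 3^2 · 11.
Divisors of 396: 1, 2, 3, 4, 6, 9, 11, 12, 18, 22, 33, 36, 44, 66, 99, 132, 198, 396.
Compute 92^d (mod 397) for the divisors d until we hit 1:
92^1 ≡ 92 (mod 397)
92^2 ≡ 127 (mod 397)
92^3 ≡ 171 (mod 397)
92^4 ≡ 249 (mod 397)
92^6 ≡ 260 (mod 397)
92^9 ≡ 393 (mod 397)
92^11 ≡ 286 (mod 397)
92^12 ≡ 110 (mod 397)
92^18 ≡ 16 (mod 397)
92^22 ≡ 14 (mod 397)
92^33 ≡ 34 (mod 397)
92^36 ≡ 256 (mod 397)
92^44 ≡ 196 (mod 397)
92^66 ≡ 362 (mod 397)
92^99 ≡ 1 (mod 397) ✓
The order of 92 is 99, so the subgroup it generates has 99 elements.
[(Z/397Z)^× : ⟨92⟩] = 396/99 = 4.

4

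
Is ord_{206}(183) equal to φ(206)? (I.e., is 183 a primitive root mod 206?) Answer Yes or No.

φ(206) = φ(2)·φ(103) = 1·102 = 102 = 2 · 3 · 17.
It suffices to check that the order of 183 is not a proper divisor of 102: compute 183^(102/q) for q ∈ {2, 3, 17}.
183^51 ≡ 205 (mod 206)  [q = 2: ≢ 1 ✓]
183^34 ≡ 1 (mod 206)  [q = 3: ≡ 1 ✗]
183^6 ≡ 169 (mod 206)  [q = 17: ≢ 1 ✓]
183^34 ≡ 1 shows ord(183) | 34, strictly less than φ(206); not a primitive root.

No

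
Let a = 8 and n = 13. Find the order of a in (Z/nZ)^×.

4

The order of 8 must divide φ(13) = 13 − 1 = 12 = 2^2 · 3.
Divisors of 12: 1, 2, 3, 4, 6, 12.
Compute 8^d (mod 13) for the divisors d until we hit 1:
8^1 ≡ 8 (mod 13)
8^2 ≡ 12 (mod 13)
8^3 ≡ 5 (mod 13)
8^4 ≡ 1 (mod 13) ✓
The smallest such exponent is 4, so the order of 8 is 4.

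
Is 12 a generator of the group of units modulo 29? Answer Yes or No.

No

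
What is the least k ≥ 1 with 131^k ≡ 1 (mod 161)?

66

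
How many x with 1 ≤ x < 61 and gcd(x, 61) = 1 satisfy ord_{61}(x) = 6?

φ(61) = 61 − 1 = 60 = 2^2 · 3 · 5.
In a cyclic group of order 60, there are φ(d) elements of order d for each divisor d of 60, and zero for non-divisors.
6 = 2 · 3 divides 60, and φ(6) = 2.

2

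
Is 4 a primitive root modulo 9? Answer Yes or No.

No

φ(9) = φ(3^2) = 3·(3−1) = 6 = 2 · 3.
Test 4^(6/q) mod 9 for each prime factor q of 6:
4^3 ≡ 1 (mod 9)  [q = 2: ≡ 1 ✗]
4^2 ≡ 7 (mod 9)  [q = 3: ≢ 1 ✓]
Since 4^3 ≡ 1, the order of 4 divides 3 < 6, so 4 is not a primitive root.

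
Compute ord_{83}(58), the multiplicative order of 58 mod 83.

The order of 58 must divide φ(83) = 83 − 1 = 82 = 2 · 41.
Divisors of 82: 1, 2, 41, 82.
Compute 58^d (mod 83) for the divisors d until we hit 1:
58^1 ≡ 58 (mod 83)
58^2 ≡ 44 (mod 83)
58^41 ≡ 82 (mod 83)
58^82 ≡ 1 (mod 83) ✓
So ord_83(58) = 82.

82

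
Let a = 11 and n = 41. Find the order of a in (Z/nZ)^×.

40

Since 11 ∈ (Z/41Z)^×, its order divides φ(41) = 41 − 1 = 40 = 2^3 · 5.
Divisors of 40: 1, 2, 4, 5, 8, 10, 20, 40.
Check 11^d mod 41 for each divisor in increasing order:
11^1 ≡ 11 (mod 41)
11^2 ≡ 39 (mod 41)
11^4 ≡ 4 (mod 41)
11^5 ≡ 3 (mod 41)
11^8 ≡ 16 (mod 41)
11^10 ≡ 9 (mod 41)
11^20 ≡ 40 (mod 41)
11^40 ≡ 1 (mod 41) ✓
Hence ord(11) = 40.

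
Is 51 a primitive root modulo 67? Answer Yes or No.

Yes

φ(67) = 67 − 1 = 66 = 2 · 3 · 11.
An element g generates (Z/67Z)^× iff g^(66/q) ≢ 1 (mod 67) for each prime q ∈ {2, 3, 11}.
51^33 ≡ 66 (mod 67)  [q = 2: ≢ 1 ✓]
51^22 ≡ 37 (mod 67)  [q = 3: ≢ 1 ✓]
51^6 ≡ 14 (mod 67)  [q = 11: ≢ 1 ✓]
All checks pass, so 51 has order 66 and is a primitive root modulo 67.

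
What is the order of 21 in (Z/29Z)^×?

28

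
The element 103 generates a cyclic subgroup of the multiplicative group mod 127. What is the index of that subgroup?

Since 103 ∈ (Z/127Z)^×, its order divides φ(127) = 127 − 1 = 126 = 2 · 3^2 · 7.
Divisors of 126: 1, 2, 3, 6, 7, 9, 14, 18, 21, 42, 63, 126.
Test each divisor d:
103^1 ≡ 103 (mod 127)
103^2 ≡ 68 (mod 127)
103^3 ≡ 19 (mod 127)
103^6 ≡ 107 (mod 127)
103^7 ≡ 99 (mod 127)
103^9 ≡ 1 (mod 127) ✓
The order of 103 is 9, so the subgroup it generates has 9 elements.
Index = |(Z/127Z)^×| / |⟨103⟩| = 126 / 9 = 14.

14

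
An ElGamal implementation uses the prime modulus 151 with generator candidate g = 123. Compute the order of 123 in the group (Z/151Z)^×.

25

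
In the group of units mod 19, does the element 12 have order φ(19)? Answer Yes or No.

No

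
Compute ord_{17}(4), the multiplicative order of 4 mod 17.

Since 4 ∈ (Z/17Z)^×, its order divides φ(17) = 17 − 1 = 16 = 2^4.
Divisors of 16: 1, 2, 4, 8, 16.
Evaluate successive powers at the divisors of 16:
4^1 ≡ 4 (mod 17)
4^2 ≡ 16 (mod 17)
4^4 ≡ 1 (mod 17) ✓
The smallest such exponent is 4, so the order of 4 is 4.

4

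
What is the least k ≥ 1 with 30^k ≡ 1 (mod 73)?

24

Since 30 ∈ (Z/73Z)^×, its order divides φ(73) = 73 − 1 = 72 = 2^3 · 3^2.
Divisors of 72: 1, 2, 3, 4, 6, 8, 9, 12, 18, 24, 36, 72.
Check 30^d mod 73 for each divisor in increasing order:
30^1 ≡ 30 (mod 73)
30^2 ≡ 24 (mod 73)
30^3 ≡ 63 (mod 73)
30^4 ≡ 65 (mod 73)
30^6 ≡ 27 (mod 73)
30^8 ≡ 64 (mod 73)
30^9 ≡ 22 (mod 73)
30^12 ≡ 72 (mod 73)
30^18 ≡ 46 (mod 73)
30^24 ≡ 1 (mod 73) ✓
So ord_73(30) = 24.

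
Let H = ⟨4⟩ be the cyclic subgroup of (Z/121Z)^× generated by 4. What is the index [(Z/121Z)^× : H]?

2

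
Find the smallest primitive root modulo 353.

3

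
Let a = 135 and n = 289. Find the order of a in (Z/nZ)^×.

34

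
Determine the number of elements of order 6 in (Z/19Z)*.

2

φ(19) = 19 − 1 = 18 = 2 · 3^2.
(Z/19Z)^× is cyclic (|G| = 18); a cyclic group of order m has exactly φ(d) elements of each order d | m, and none otherwise.
6 = 2 · 3 divides 18, and φ(6) = 2.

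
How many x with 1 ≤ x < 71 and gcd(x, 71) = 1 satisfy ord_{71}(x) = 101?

0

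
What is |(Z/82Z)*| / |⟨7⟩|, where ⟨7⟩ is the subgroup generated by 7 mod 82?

By Lagrange's theorem, ord_82(7) divides φ(82) = φ(2)·φ(41) = 1·40 = 40 = 2^3 · 5.
Divisors of 40: 1, 2, 4, 5, 8, 10, 20, 40.
Test each divisor d:
7^1 ≡ 7 (mod 82)
7^2 ≡ 49 (mod 82)
7^4 ≡ 23 (mod 82)
7^5 ≡ 79 (mod 82)
7^8 ≡ 37 (mod 82)
7^10 ≡ 9 (mod 82)
7^20 ≡ 81 (mod 82)
7^40 ≡ 1 (mod 82) ✓
So ord_82(7) = 40, hence |⟨7⟩| = 40.
Index = |(Z/82Z)^×| / |⟨7⟩| = 40 / 40 = 1.

1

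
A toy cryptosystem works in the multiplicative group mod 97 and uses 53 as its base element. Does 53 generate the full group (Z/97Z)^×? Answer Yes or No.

φ(97) = 97 − 1 = 96 = 2^5 · 3.
53 is a primitive root mod 97 iff 53^(φ(97)/q) ≢ 1 for every prime q | φ(97), i.e. q ∈ {2, 3}.
53^48 ≡ 1 (mod 97)  [q = 2: ≡ 1 ✗]
53^32 ≡ 35 (mod 97)  [q = 3: ≢ 1 ✓]
The check at q = 2 fails, so 53 generates a proper subgroup.

No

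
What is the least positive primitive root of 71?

7

φ(71) = 71 − 1 = 70 = 2 · 5 · 7.
g is a primitive root iff g^(70/q) ≢ 1 (mod 71) for each prime q ∈ {2, 5, 7}.
g = 2: 2^35 ≡ 1 — hits 1, so not a primitive root.
g = 3: 3^35 ≡ 1 — hits 1, so not a primitive root.
g = 4: 4^35 ≡ 1 — hits 1, so not a primitive root.
g = 5: 5^35 ≡ 1 — hits 1, so not a primitive root.
g = 6: 6^35 ≡ 1 — hits 1, so not a primitive root.
g = 7: 7^35 ≡ 70; 7^14 ≡ 54; 7^10 ≡ 45 — none is 1, so 7 is a primitive root.
Hence the least primitive root of 71 is 7.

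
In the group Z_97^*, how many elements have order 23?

0

φ(97) = 97 − 1 = 96 = 2^5 · 3.
Since (Z/97Z)^× is cyclic of order 96, the number of elements of order d is φ(d) when d | 96 and 0 otherwise.
23 does not divide 96, so no element of (Z/97Z)^× has order 23.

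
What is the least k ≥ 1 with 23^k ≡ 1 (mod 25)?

The order of 23 must divide φ(25) = φ(5^2) = 5·(5−1) = 20 = 2^2 · 5.
Divisors of 20: 1, 2, 4, 5, 10, 20.
Test each divisor d:
23^1 ≡ 23 (mod 25)
23^2 ≡ 4 (mod 25)
23^4 ≡ 16 (mod 25)
23^5 ≡ 18 (mod 25)
23^10 ≡ 24 (mod 25)
23^20 ≡ 1 (mod 25) ✓
Hence ord(23) = 20.

20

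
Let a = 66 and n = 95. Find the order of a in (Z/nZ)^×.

9

Since 66 ∈ (Z/95Z)^×, its order divides φ(95) = φ(5·19) = (5−1)·(19−1) = 4·18 = 72 = 2^3 · 3^2.
Divisors of 72: 1, 2, 3, 4, 6, 8, 9, 12, 18, 24, 36, 72.
Check 66^d mod 95 for each divisor in increasing order:
66^1 ≡ 66
66^2 ≡ 81
66^3 ≡ 26
66^4 ≡ 6
66^6 ≡ 11
66^8 ≡ 36
66^9 ≡ 1
Therefore the multiplicative order of 66 modulo 95 is 9.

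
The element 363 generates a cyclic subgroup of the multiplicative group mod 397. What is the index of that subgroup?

66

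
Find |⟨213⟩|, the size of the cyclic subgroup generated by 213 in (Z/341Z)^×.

10

Since 213 ∈ (Z/341Z)^×, its order divides φ(341) = φ(11·31) = (11−1)·(31−1) = 10·30 = 300 = 2^2 · 3 · 5^2.
Divisors of 300: 1, 2, 3, 4, 5, 6, 10, 12, 15, 20, 25, 30, 50, 60, 75, 100, 150, 300.
Check 213^d mod 341 for each divisor in increasing order:
213^1 ≡ 213 (mod 341)
213^2 ≡ 16 (mod 341)
213^3 ≡ 339 (mod 341)
213^4 ≡ 256 (mod 341)
213^5 ≡ 309 (mod 341)
213^6 ≡ 4 (mod 341)
213^10 ≡ 1 (mod 341) ✓
So ord_341(213) = 10.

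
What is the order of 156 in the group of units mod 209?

The order of 156 must divide φ(209) = φ(11·19) = (11−1)·(19−1) = 10·18 = 180 = 2^2 · 3^2 · 5.
Divisors of 180: 1, 2, 3, 4, 5, 6, 9, 10, 12, 15, 18, 20, 30, 36, 45, 60, 90, 180.
Check 156^d mod 209 for each divisor in increasing order:
156^1 ≡ 156
156^2 ≡ 92
156^3 ≡ 140
156^4 ≡ 104
156^5 ≡ 131
156^6 ≡ 163
156^9 ≡ 39
156^10 ≡ 23
156^12 ≡ 26
156^15 ≡ 87
156^18 ≡ 58
156^20 ≡ 111
156^30 ≡ 45
156^36 ≡ 20
156^45 ≡ 153
156^60 ≡ 144
156^90 ≡ 1
So ord_209(156) = 90.

90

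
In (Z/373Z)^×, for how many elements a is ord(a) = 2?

φ(373) = 373 − 1 = 372 = 2^2 · 3 · 31.
In a cyclic group of order 372, there are φ(d) elements of order d for each divisor d of 372, and zero for non-divisors.
2 | 372, and φ(2) = 2 − 1 = 1.

1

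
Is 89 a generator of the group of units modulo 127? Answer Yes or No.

No

φ(127) = 127 − 1 = 126 = 2 · 3^2 · 7.
89 is a primitive root mod 127 iff 89^(φ(127)/q) ≢ 1 for every prime q | φ(127), i.e. q ∈ {2, 3, 7}.
89^63 ≡ 126 (mod 127)  [q = 2: ≢ 1 ✓]
89^42 ≡ 1 (mod 127)  [q = 3: ≡ 1 ✗]
89^18 ≡ 16 (mod 127)  [q = 7: ≢ 1 ✓]
Since 89^42 ≡ 1, the order of 89 divides 42 < 126, so 89 is not a primitive root.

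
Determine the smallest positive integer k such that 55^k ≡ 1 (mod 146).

9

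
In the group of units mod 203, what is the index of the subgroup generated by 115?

28

The order of 115 must divide φ(203) = φ(7·29) = (7−1)·(29−1) = 6·28 = 168 = 2^3 · 3 · 7.
Divisors of 168: 1, 2, 3, 4, 6, 7, 8, 12, 14, 21, 24, 28, 42, 56, 84, 168.
Evaluate successive powers at the divisors of 168:
115^1 ≡ 115
115^2 ≡ 30
115^3 ≡ 202
115^4 ≡ 88
115^6 ≡ 1
So ord_203(115) = 6, hence |⟨115⟩| = 6.
The index is φ(203) / ord(115) = 168 / 6 = 28.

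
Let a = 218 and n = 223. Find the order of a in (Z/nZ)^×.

111

Since 218 ∈ (Z/223Z)^×, its order divides φ(223) = 223 − 1 = 222 = 2 · 3 · 37.
Divisors of 222: 1, 2, 3, 6, 37, 74, 111, 222.
Evaluate successive powers at the divisors of 222:
218^1 ≡ 218 (mod 223)
218^2 ≡ 25 (mod 223)
218^3 ≡ 98 (mod 223)
218^6 ≡ 15 (mod 223)
218^37 ≡ 183 (mod 223)
218^74 ≡ 39 (mod 223)
218^111 ≡ 1 (mod 223) ✓
Hence ord(218) = 111.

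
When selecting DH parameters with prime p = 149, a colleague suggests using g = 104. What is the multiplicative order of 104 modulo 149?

Since 104 ∈ (Z/149Z)^×, its order divides φ(149) = 149 − 1 = 148 = 2^2 · 37.
Divisors of 148: 1, 2, 4, 37, 74, 148.
Compute 104^d (mod 149) for the divisors d until we hit 1:
104^1 ≡ 104 (mod 149)
104^2 ≡ 88 (mod 149)
104^4 ≡ 145 (mod 149)
104^37 ≡ 1 (mod 149) ✓
Therefore the multiplicative order of 104 modulo 149 is 37.

37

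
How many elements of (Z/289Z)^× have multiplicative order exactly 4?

2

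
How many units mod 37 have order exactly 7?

φ(37) = 37 − 1 = 36 = 2^2 · 3^2.
In a cyclic group of order 36, there are φ(d) elements of order d for each divisor d of 36, and zero for non-divisors.
Here 36 is not a multiple of 7, so there are no elements of order 7.

0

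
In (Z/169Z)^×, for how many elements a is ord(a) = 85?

0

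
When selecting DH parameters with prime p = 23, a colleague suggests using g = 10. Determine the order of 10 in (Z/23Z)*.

22

Since 10 ∈ (Z/23Z)^×, its order divides φ(23) = 23 − 1 = 22 = 2 · 11.
Divisors of 22: 1, 2, 11, 22.
Compute 10^d (mod 23) for the divisors d until we hit 1:
10^1 ≡ 10 (mod 23)
10^2 ≡ 8 (mod 23)
10^11 ≡ 22 (mod 23)
10^22 ≡ 1 (mod 23) ✓
Therefore the multiplicative order of 10 modulo 23 is 22.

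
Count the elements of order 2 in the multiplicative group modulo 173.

φ(173) = 173 − 1 = 172 = 2^2 · 43.
(Z/173Z)^× is cyclic (|G| = 172); a cyclic group of order m has exactly φ(d) elements of each order d | m, and none otherwise.
2 | 172, and φ(2) = 2 − 1 = 1.

1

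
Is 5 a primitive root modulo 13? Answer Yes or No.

φ(13) = 13 − 1 = 12 = 2^2 · 3.
5 is a primitive root mod 13 iff 5^(φ(13)/q) ≢ 1 for every prime q | φ(13), i.e. q ∈ {2, 3}.
5^6 ≡ 12 (mod 13)  [q = 2: ≢ 1 ✓]
5^4 ≡ 1 (mod 13)  [q = 3: ≡ 1 ✗]
5^4 ≡ 1 shows ord(5) | 4, strictly less than φ(13); not a primitive root.

No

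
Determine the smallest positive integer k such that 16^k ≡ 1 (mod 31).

ord(16) | φ(31) = 31 − 1 = 30 = 2 · 3 · 5.
Divisors of 30: 1, 2, 3, 5, 6, 10, 15, 30.
Evaluate successive powers at the divisors of 30:
16^1 ≡ 16 (mod 31)
16^2 ≡ 8 (mod 31)
16^3 ≡ 4 (mod 31)
16^5 ≡ 1 (mod 31) ✓
The smallest such exponent is 5, so the order of 16 is 5.

5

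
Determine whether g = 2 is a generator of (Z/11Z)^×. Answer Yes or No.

φ(11) = 11 − 1 = 10 = 2 · 5.
2 is a primitive root mod 11 iff 2^(φ(11)/q) ≢ 1 for every prime q | φ(11), i.e. q ∈ {2, 5}.
2^5 ≡ 10 (mod 11)  [q = 2: ≢ 1 ✓]
2^2 ≡ 4 (mod 11)  [q = 5: ≢ 1 ✓]
Every test exponent gives a nontrivial residue, hence 2 generates the full group.

Yes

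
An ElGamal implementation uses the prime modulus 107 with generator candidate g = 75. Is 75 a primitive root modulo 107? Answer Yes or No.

No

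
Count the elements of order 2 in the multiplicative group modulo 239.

1

φ(239) = 239 − 1 = 238 = 2 · 7 · 17.
(Z/239Z)^× is cyclic (|G| = 238); a cyclic group of order m has exactly φ(d) elements of each order d | m, and none otherwise.
2 | 238, and φ(2) = 2 − 1 = 1.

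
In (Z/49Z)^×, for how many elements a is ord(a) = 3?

φ(49) = φ(7^2) = 7·(7−1) = 42 = 2 · 3 · 7.
(Z/49Z)^× is cyclic (|G| = 42); a cyclic group of order m has exactly φ(d) elements of each order d | m, and none otherwise.
3 | 42, and φ(3) = 3 − 1 = 2.

2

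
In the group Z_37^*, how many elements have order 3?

2

φ(37) = 37 − 1 = 36 = 2^2 · 3^2.
Since (Z/37Z)^× is cyclic of order 36, the number of elements of order d is φ(d) when d | 36 and 0 otherwise.
3 | 36, and φ(3) = 3 − 1 = 2.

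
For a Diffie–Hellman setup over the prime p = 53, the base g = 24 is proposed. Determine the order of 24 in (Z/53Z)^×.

By Lagrange's theorem, ord_53(24) divides φ(53) = 53 − 1 = 52 = 2^2 · 13.
Divisors of 52: 1, 2, 4, 13, 26, 52.
Test each divisor d:
24^1 ≡ 24
24^2 ≡ 46
24^4 ≡ 49
24^13 ≡ 1
Hence ord(24) = 13.

13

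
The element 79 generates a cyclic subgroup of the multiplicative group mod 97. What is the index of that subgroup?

6

The order of 79 must divide φ(97) = 97 − 1 = 96 = 2^5 · 3.
Divisors of 96: 1, 2, 3, 4, 6, 8, 12, 16, 24, 32, 48, 96.
Compute 79^d (mod 97) for the divisors d until we hit 1:
79^1 ≡ 79 (mod 97)
79^2 ≡ 33 (mod 97)
79^3 ≡ 85 (mod 97)
79^4 ≡ 22 (mod 97)
79^6 ≡ 47 (mod 97)
79^8 ≡ 96 (mod 97)
79^12 ≡ 75 (mod 97)
79^16 ≡ 1 (mod 97) ✓
Thus |⟨79⟩| = ord(79) = 16.
[(Z/97Z)^× : ⟨79⟩] = 96/16 = 6.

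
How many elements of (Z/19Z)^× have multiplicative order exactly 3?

2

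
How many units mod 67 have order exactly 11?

10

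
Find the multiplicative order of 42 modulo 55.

The order of 42 must divide φ(55) = φ(5·11) = (5−1)·(11−1) = 4·10 = 40 = 2^3 · 5.
Divisors of 40: 1, 2, 4, 5, 8, 10, 20, 40.
Compute 42^d (mod 55) for the divisors d until we hit 1:
42^1 ≡ 42 (mod 55)
42^2 ≡ 4 (mod 55)
42^4 ≡ 16 (mod 55)
42^5 ≡ 12 (mod 55)
42^8 ≡ 36 (mod 55)
42^10 ≡ 34 (mod 55)
42^20 ≡ 1 (mod 55) ✓
Hence ord(42) = 20.

20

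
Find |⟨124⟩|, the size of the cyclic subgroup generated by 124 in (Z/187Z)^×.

80

The order of 124 must divide φ(187) = φ(11·17) = (11−1)·(17−1) = 10·16 = 160 = 2^5 · 5.
Divisors of 160: 1, 2, 4, 5, 8, 10, 16, 20, 32, 40, 80, 160.
Compute 124^d (mod 187) for the divisors d until we hit 1:
124^1 ≡ 124 (mod 187)
124^2 ≡ 42 (mod 187)
124^4 ≡ 81 (mod 187)
124^5 ≡ 133 (mod 187)
124^8 ≡ 16 (mod 187)
124^10 ≡ 111 (mod 187)
124^16 ≡ 69 (mod 187)
124^20 ≡ 166 (mod 187)
124^32 ≡ 86 (mod 187)
124^40 ≡ 67 (mod 187)
124^80 ≡ 1 (mod 187) ✓
The smallest such exponent is 80, so the order of 124 is 80.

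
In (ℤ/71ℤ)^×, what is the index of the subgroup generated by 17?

The order of 17 must divide φ(71) = 71 − 1 = 70 = 2 · 5 · 7.
Divisors of 70: 1, 2, 5, 7, 10, 14, 35, 70.
Evaluate successive powers at the divisors of 70:
17^1 ≡ 17 (mod 71)
17^2 ≡ 5 (mod 71)
17^5 ≡ 70 (mod 71)
17^7 ≡ 66 (mod 71)
17^10 ≡ 1 (mod 71) ✓
The order of 17 is 10, so the subgroup it generates has 10 elements.
[(Z/71Z)^× : ⟨17⟩] = 70/10 = 7.

7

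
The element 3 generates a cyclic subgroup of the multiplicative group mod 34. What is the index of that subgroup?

By Lagrange's theorem, ord_34(3) divides φ(34) = φ(2)·φ(17) = 1·16 = 16 = 2^4.
Divisors of 16: 1, 2, 4, 8, 16.
Test each divisor d:
3^1 ≡ 3
3^2 ≡ 9
3^4 ≡ 13
3^8 ≡ 33
3^16 ≡ 1
Thus |⟨3⟩| = ord(3) = 16.
[(Z/34Z)^× : ⟨3⟩] = 16/16 = 1.

1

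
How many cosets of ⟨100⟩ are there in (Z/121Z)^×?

10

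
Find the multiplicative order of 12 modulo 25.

20

The order of 12 must divide φ(25) = φ(5^2) = 5·(5−1) = 20 = 2^2 · 5.
Divisors of 20: 1, 2, 4, 5, 10, 20.
Check 12^d mod 25 for each divisor in increasing order:
12^1 ≡ 12
12^2 ≡ 19
12^4 ≡ 11
12^5 ≡ 7
12^10 ≡ 24
12^20 ≡ 1
The smallest such exponent is 20, so the order of 12 is 20.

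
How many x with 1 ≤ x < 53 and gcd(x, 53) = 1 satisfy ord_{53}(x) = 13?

12

φ(53) = 53 − 1 = 52 = 2^2 · 13.
(Z/53Z)^× is cyclic (|G| = 52); a cyclic group of order m has exactly φ(d) elements of each order d | m, and none otherwise.
13 | 52, and φ(13) = 13 − 1 = 12.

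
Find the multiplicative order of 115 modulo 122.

60

By Lagrange's theorem, ord_122(115) divides φ(122) = φ(2)·φ(61) = 1·60 = 60 = 2^2 · 3 · 5.
Divisors of 60: 1, 2, 3, 4, 5, 6, 10, 12, 15, 20, 30, 60.
Test each divisor d:
115^1 ≡ 115 (mod 122)
115^2 ≡ 49 (mod 122)
115^3 ≡ 23 (mod 122)
115^4 ≡ 83 (mod 122)
115^5 ≡ 29 (mod 122)
115^6 ≡ 41 (mod 122)
115^10 ≡ 109 (mod 122)
115^12 ≡ 95 (mod 122)
115^15 ≡ 111 (mod 122)
115^20 ≡ 47 (mod 122)
115^30 ≡ 121 (mod 122)
115^60 ≡ 1 (mod 122) ✓
So ord_122(115) = 60.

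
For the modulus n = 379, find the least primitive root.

2

φ(379) = 379 − 1 = 378 = 2 · 3^3 · 7.
Test candidates g = 2, 3, … against the prime factors q ∈ {2, 3, 7} of φ(379): g is a generator iff g^(378/q) ≢ 1 for every such q.
g = 2: 2^189 ≡ 378; 2^126 ≡ 327; 2^54 ≡ 125 — none is 1, so 2 is a primitive root.
So 2 is the smallest generator of (Z/379Z)^×.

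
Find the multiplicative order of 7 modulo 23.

22

ord(7) | φ(23) = 23 − 1 = 22 = 2 · 11.
Divisors of 22: 1, 2, 11, 22.
Evaluate successive powers at the divisors of 22:
7^1 ≡ 7 (mod 23)
7^2 ≡ 3 (mod 23)
7^11 ≡ 22 (mod 23)
7^22 ≡ 1 (mod 23) ✓
Hence ord(7) = 22.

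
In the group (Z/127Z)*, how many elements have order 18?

6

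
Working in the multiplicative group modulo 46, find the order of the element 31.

11

Since 31 ∈ (Z/46Z)^×, its order divides φ(46) = φ(2)·φ(23) = 1·22 = 22 = 2 · 11.
Divisors of 22: 1, 2, 11, 22.
Evaluate successive powers at the divisors of 22:
31^1 ≡ 31 (mod 46)
31^2 ≡ 41 (mod 46)
31^11 ≡ 1 (mod 46) ✓
The smallest such exponent is 11, so the order of 31 is 11.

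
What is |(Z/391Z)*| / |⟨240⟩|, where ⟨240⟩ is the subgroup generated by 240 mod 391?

4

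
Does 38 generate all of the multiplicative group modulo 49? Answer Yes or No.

Yes

φ(49) = φ(7^2) = 7·(7−1) = 42 = 2 · 3 · 7.
Test 38^(42/q) mod 49 for each prime factor q of 42:
38^21 ≡ 48 (mod 49)  [q = 2: ≢ 1 ✓]
38^14 ≡ 30 (mod 49)  [q = 3: ≢ 1 ✓]
38^6 ≡ 15 (mod 49)  [q = 7: ≢ 1 ✓]
None equal 1, so ord_49(38) = 42: 38 is a primitive root.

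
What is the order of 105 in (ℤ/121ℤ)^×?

Since 105 ∈ (Z/121Z)^×, its order divides φ(121) = φ(11^2) = 11·(11−1) = 110 = 2 · 5 · 11.
Divisors of 110: 1, 2, 5, 10, 11, 22, 55, 110.
Compute 105^d (mod 121) for the divisors d until we hit 1:
105^1 ≡ 105
105^2 ≡ 14
105^5 ≡ 10
105^10 ≡ 100
105^11 ≡ 94
105^22 ≡ 3
105^55 ≡ 120
105^110 ≡ 1
Hence ord(105) = 110.

110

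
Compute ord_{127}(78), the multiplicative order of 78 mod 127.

126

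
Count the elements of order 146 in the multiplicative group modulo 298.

φ(298) = φ(2)·φ(149) = 1·148 = 148 = 2^2 · 37.
Since (Z/298Z)^× is cyclic of order 148, the number of elements of order d is φ(d) when d | 148 and 0 otherwise.
Here 148 is not a multiple of 146, so there are no elements of order 146.

0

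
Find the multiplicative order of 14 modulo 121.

55

Since 14 ∈ (Z/121Z)^×, its order divides φ(121) = φ(11^2) = 11·(11−1) = 110 = 2 · 5 · 11.
Divisors of 110: 1, 2, 5, 10, 11, 22, 55, 110.
Compute 14^d (mod 121) for the divisors d until we hit 1:
14^1 ≡ 14 (mod 121)
14^2 ≡ 75 (mod 121)
14^5 ≡ 100 (mod 121)
14^10 ≡ 78 (mod 121)
14^11 ≡ 3 (mod 121)
14^22 ≡ 9 (mod 121)
14^55 ≡ 1 (mod 121) ✓
The smallest such exponent is 55, so the order of 14 is 55.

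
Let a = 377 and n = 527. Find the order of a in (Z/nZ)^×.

48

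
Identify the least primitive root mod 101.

2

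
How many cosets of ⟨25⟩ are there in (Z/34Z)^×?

2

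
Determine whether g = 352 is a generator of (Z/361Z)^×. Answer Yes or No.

Yes

φ(361) = φ(19^2) = 19·(19−1) = 342 = 2 · 3^2 · 19.
It suffices to check that the order of 352 is not a proper divisor of 342: compute 352^(342/q) for q ∈ {2, 3, 19}.
352^171 ≡ 360 (mod 361)  [q = 2: ≢ 1 ✓]
352^114 ≡ 68 (mod 361)  [q = 3: ≢ 1 ✓]
352^18 ≡ 324 (mod 361)  [q = 19: ≢ 1 ✓]
None equal 1, so ord_361(352) = 342: 352 is a primitive root.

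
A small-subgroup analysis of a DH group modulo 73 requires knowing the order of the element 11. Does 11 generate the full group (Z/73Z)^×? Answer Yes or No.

Yes

φ(73) = 73 − 1 = 72 = 2^3 · 3^2.
11 is a primitive root mod 73 iff 11^(φ(73)/q) ≢ 1 for every prime q | φ(73), i.e. q ∈ {2, 3}.
11^36 ≡ 72 (mod 73)  [q = 2: ≢ 1 ✓]
11^24 ≡ 8 (mod 73)  [q = 3: ≢ 1 ✓]
None equal 1, so ord_73(11) = 72: 11 is a primitive root.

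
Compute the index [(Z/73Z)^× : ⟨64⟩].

ord(64) | φ(73) = 73 − 1 = 72 = 2^3 · 3^2.
Divisors of 72: 1, 2, 3, 4, 6, 8, 9, 12, 18, 24, 36, 72.
Evaluate successive powers at the divisors of 72:
64^1 ≡ 64 (mod 73)
64^2 ≡ 8 (mod 73)
64^3 ≡ 1 (mod 73) ✓
So ord_73(64) = 3, hence |⟨64⟩| = 3.
The index is φ(73) / ord(64) = 72 / 3 = 24.

24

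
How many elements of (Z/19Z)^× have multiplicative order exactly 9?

6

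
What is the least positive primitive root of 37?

φ(37) = 37 − 1 = 36 = 2^2 · 3^2.
Test candidates g = 2, 3, … against the prime factors q ∈ {2, 3} of φ(37): g is a generator iff g^(36/q) ≢ 1 for every such q.
g = 2: 2^18 ≡ 36; 2^12 ≡ 26 — none is 1, so 2 is a primitive root.
So 2 is the smallest generator of (Z/37Z)^×.

2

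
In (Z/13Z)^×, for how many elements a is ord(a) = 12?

4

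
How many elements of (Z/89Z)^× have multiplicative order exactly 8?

4

φ(89) = 89 − 1 = 88 = 2^3 · 11.
Since (Z/89Z)^× is cyclic of order 88, the number of elements of order d is φ(d) when d | 88 and 0 otherwise.
8 = 2^3 divides 88, and φ(8) = 4.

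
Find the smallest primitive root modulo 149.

φ(149) = 149 − 1 = 148 = 2^2 · 37.
Test candidates g = 2, 3, … against the prime factors q ∈ {2, 37} of φ(149): g is a generator iff g^(148/q) ≢ 1 for every such q.
g = 2: 2^74 ≡ 148; 2^4 ≡ 16 — none is 1, so 2 is a primitive root.
The smallest primitive root modulo 149 is 2.

2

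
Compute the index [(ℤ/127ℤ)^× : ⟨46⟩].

1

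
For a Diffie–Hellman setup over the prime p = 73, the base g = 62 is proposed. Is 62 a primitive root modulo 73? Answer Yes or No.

Yes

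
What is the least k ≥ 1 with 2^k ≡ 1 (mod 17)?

8

By Lagrange's theorem, ord_17(2) divides φ(17) = 17 − 1 = 16 = 2^4.
Divisors of 16: 1, 2, 4, 8, 16.
Evaluate successive powers at the divisors of 16:
2^1 ≡ 2 (mod 17)
2^2 ≡ 4 (mod 17)
2^4 ≡ 16 (mod 17)
2^8 ≡ 1 (mod 17) ✓
Therefore the multiplicative order of 2 modulo 17 is 8.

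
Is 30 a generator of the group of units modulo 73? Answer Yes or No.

No

φ(73) = 73 − 1 = 72 = 2^3 · 3^2.
Test 30^(72/q) mod 73 for each prime factor q of 72:
30^36 ≡ 72 (mod 73)  [q = 2: ≢ 1 ✓]
30^24 ≡ 1 (mod 73)  [q = 3: ≡ 1 ✗]
Since 30^24 ≡ 1, the order of 30 divides 24 < 72, so 30 is not a primitive root.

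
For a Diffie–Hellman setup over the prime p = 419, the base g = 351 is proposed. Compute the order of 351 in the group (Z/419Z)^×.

209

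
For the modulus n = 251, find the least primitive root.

φ(251) = 251 − 1 = 250 = 2 · 5^3.
Test candidates g = 2, 3, … against the prime factors q ∈ {2, 5} of φ(251): g is a generator iff g^(250/q) ≢ 1 for every such q.
g = 2: 2^125 ≡ 250; 2^50 ≡ 1 — hits 1, so not a primitive root.
g = 3: 3^125 ≡ 1 — hits 1, so not a primitive root.
g = 4: 4^125 ≡ 1 — hits 1, so not a primitive root.
g = 5: 5^125 ≡ 1 — hits 1, so not a primitive root.
g = 6: 6^125 ≡ 250; 6^50 ≡ 219 — none is 1, so 6 is a primitive root.
The smallest primitive root modulo 251 is 6.

6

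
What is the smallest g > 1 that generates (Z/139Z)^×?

φ(139) = 139 − 1 = 138 = 2 · 3 · 23.
Test candidates g = 2, 3, … against the prime factors q ∈ {2, 3, 23} of φ(139): g is a generator iff g^(138/q) ≢ 1 for every such q.
g = 2: 2^69 ≡ 138; 2^46 ≡ 96; 2^6 ≡ 64 — none is 1, so 2 is a primitive root.
Hence the least primitive root of 139 is 2.

2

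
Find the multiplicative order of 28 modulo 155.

60

Since 28 ∈ (Z/155Z)^×, its order divides φ(155) = φ(5·31) = (5−1)·(31−1) = 4·30 = 120 = 2^3 · 3 · 5.
Divisors of 120: 1, 2, 3, 4, 5, 6, 8, 10, 12, 15, 20, 24, 30, 40, 60, 120.
Compute 28^d (mod 155) for the divisors d until we hit 1:
28^1 ≡ 28
28^2 ≡ 9
28^3 ≡ 97
28^4 ≡ 81
28^5 ≡ 98
28^6 ≡ 109
28^8 ≡ 51
28^10 ≡ 149
28^12 ≡ 101
28^15 ≡ 32
28^20 ≡ 36
28^24 ≡ 126
28^30 ≡ 94
28^40 ≡ 56
28^60 ≡ 1
So ord_155(28) = 60.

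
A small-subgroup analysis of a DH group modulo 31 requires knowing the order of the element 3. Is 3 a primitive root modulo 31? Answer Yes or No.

φ(31) = 31 − 1 = 30 = 2 · 3 · 5.
An element g generates (Z/31Z)^× iff g^(30/q) ≢ 1 (mod 31) for each prime q ∈ {2, 3, 5}.
3^15 ≡ 30 (mod 31)  [q = 2: ≢ 1 ✓]
3^10 ≡ 25 (mod 31)  [q = 3: ≢ 1 ✓]
3^6 ≡ 16 (mod 31)  [q = 5: ≢ 1 ✓]
All checks pass, so 3 has order 30 and is a primitive root modulo 31.

Yes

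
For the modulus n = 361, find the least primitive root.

2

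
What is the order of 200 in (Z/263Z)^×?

By Lagrange's theorem, ord_263(200) divides φ(263) = 263 − 1 = 262 = 2 · 131.
Divisors of 262: 1, 2, 131, 262.
Compute 200^d (mod 263) for the divisors d until we hit 1:
200^1 ≡ 200 (mod 263)
200^2 ≡ 24 (mod 263)
200^131 ≡ 1 (mod 263) ✓
The smallest such exponent is 131, so the order of 200 is 131.

131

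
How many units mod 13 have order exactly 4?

φ(13) = 13 − 1 = 12 = 2^2 · 3.
In a cyclic group of order 12, there are φ(d) elements of order d for each divisor d of 12, and zero for non-divisors.
4 = 2^2 divides 12, and φ(4) = 2.

2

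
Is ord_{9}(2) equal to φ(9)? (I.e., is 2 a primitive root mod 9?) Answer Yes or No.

Yes

φ(9) = φ(3^2) = 3·(3−1) = 6 = 2 · 3.
2 is a primitive root mod 9 iff 2^(φ(9)/q) ≢ 1 for every prime q | φ(9), i.e. q ∈ {2, 3}.
2^3 ≡ 8 (mod 9)  [q = 2: ≢ 1 ✓]
2^2 ≡ 4 (mod 9)  [q = 3: ≢ 1 ✓]
None equal 1, so ord_9(2) = 6: 2 is a primitive root.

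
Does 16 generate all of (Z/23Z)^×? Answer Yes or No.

No

φ(23) = 23 − 1 = 22 = 2 · 11.
It suffices to check that the order of 16 is not a proper divisor of 22: compute 16^(22/q) for q ∈ {2, 11}.
16^11 ≡ 1 (mod 23)  [q = 2: ≡ 1 ✗]
16^2 ≡ 3 (mod 23)  [q = 11: ≢ 1 ✓]
16^11 ≡ 1 shows ord(16) | 11, strictly less than φ(23); not a primitive root.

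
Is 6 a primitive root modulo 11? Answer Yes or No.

φ(11) = 11 − 1 = 10 = 2 · 5.
An element g generates (Z/11Z)^× iff g^(10/q) ≢ 1 (mod 11) for each prime q ∈ {2, 5}.
6^5 ≡ 10 (mod 11)  [q = 2: ≢ 1 ✓]
6^2 ≡ 3 (mod 11)  [q = 5: ≢ 1 ✓]
Every test exponent gives a nontrivial residue, hence 6 generates the full group.

Yes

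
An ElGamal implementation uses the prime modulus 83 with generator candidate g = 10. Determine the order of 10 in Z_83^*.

41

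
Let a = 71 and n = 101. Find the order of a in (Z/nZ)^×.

25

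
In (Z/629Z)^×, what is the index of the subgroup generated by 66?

24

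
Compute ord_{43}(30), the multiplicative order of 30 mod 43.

42

ord(30) | φ(43) = 43 − 1 = 42 = 2 · 3 · 7.
Divisors of 42: 1, 2, 3, 6, 7, 14, 21, 42.
Check 30^d mod 43 for each divisor in increasing order:
30^1 ≡ 30 (mod 43)
30^2 ≡ 40 (mod 43)
30^3 ≡ 39 (mod 43)
30^6 ≡ 16 (mod 43)
30^7 ≡ 7 (mod 43)
30^14 ≡ 6 (mod 43)
30^21 ≡ 42 (mod 43)
30^42 ≡ 1 (mod 43) ✓
Therefore the multiplicative order of 30 modulo 43 is 42.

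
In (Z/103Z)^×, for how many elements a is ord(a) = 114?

0

φ(103) = 103 − 1 = 102 = 2 · 3 · 17.
Since (Z/103Z)^× is cyclic of order 102, the number of elements of order d is φ(d) when d | 102 and 0 otherwise.
Since 114 ∤ 102, the count is 0.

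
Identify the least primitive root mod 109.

6

φ(109) = 109 − 1 = 108 = 2^2 · 3^3.
g is a primitive root iff g^(108/q) ≢ 1 (mod 109) for each prime q ∈ {2, 3}.
g = 2: 2^54 ≡ 108; 2^36 ≡ 1 — hits 1, so not a primitive root.
g = 3: 3^54 ≡ 1 — hits 1, so not a primitive root.
g = 4: 4^54 ≡ 1 — hits 1, so not a primitive root.
g = 5: 5^54 ≡ 1 — hits 1, so not a primitive root.
g = 6: 6^54 ≡ 108; 6^36 ≡ 63 — none is 1, so 6 is a primitive root.
Hence the least primitive root of 109 is 6.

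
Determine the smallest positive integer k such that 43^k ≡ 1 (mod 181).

9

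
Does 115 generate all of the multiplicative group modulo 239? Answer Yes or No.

Yes

φ(239) = 239 − 1 = 238 = 2 · 7 · 17.
115 is a primitive root mod 239 iff 115^(φ(239)/q) ≢ 1 for every prime q | φ(239), i.e. q ∈ {2, 7, 17}.
115^119 ≡ 238 (mod 239)  [q = 2: ≢ 1 ✓]
115^34 ≡ 100 (mod 239)  [q = 7: ≢ 1 ✓]
115^14 ≡ 166 (mod 239)  [q = 17: ≢ 1 ✓]
None equal 1, so ord_239(115) = 238: 115 is a primitive root.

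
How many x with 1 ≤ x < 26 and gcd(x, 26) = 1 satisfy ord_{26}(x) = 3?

2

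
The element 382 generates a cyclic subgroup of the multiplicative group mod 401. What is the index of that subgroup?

Since 382 ∈ (Z/401Z)^×, its order divides φ(401) = 401 − 1 = 400 = 2^4 · 5^2.
Divisors of 400: 1, 2, 4, 5, 8, 10, 16, 20, 25, 40, 50, 80, 100, 200, 400.
Compute 382^d (mod 401) for the divisors d until we hit 1:
382^1 ≡ 382 (mod 401)
382^2 ≡ 361 (mod 401)
382^4 ≡ 397 (mod 401)
382^5 ≡ 76 (mod 401)
382^8 ≡ 16 (mod 401)
382^10 ≡ 162 (mod 401)
382^16 ≡ 256 (mod 401)
382^20 ≡ 179 (mod 401)
382^25 ≡ 371 (mod 401)
382^40 ≡ 362 (mod 401)
382^50 ≡ 98 (mod 401)
382^80 ≡ 318 (mod 401)
382^100 ≡ 381 (mod 401)
382^200 ≡ 400 (mod 401)
382^400 ≡ 1 (mod 401) ✓
The order of 382 is 400, so the subgroup it generates has 400 elements.
[(Z/401Z)^× : ⟨382⟩] = 400/400 = 1.

1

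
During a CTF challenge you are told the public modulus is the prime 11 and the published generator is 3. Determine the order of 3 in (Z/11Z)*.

By Lagrange's theorem, ord_11(3) divides φ(11) = 11 − 1 = 10 = 2 · 5.
Divisors of 10: 1, 2, 5, 10.
Test each divisor d:
3^1 ≡ 3 (mod 11)
3^2 ≡ 9 (mod 11)
3^5 ≡ 1 (mod 11) ✓
The smallest such exponent is 5, so the order of 3 is 5.

5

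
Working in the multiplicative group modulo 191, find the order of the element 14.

38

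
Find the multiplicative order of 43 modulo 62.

30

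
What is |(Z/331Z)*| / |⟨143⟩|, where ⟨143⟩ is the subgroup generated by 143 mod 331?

6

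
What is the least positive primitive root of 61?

2

φ(61) = 61 − 1 = 60 = 2^2 · 3 · 5.
Test candidates g = 2, 3, … against the prime factors q ∈ {2, 3, 5} of φ(61): g is a generator iff g^(60/q) ≢ 1 for every such q.
g = 2: 2^30 ≡ 60; 2^20 ≡ 47; 2^12 ≡ 9 — none is 1, so 2 is a primitive root.
The smallest primitive root modulo 61 is 2.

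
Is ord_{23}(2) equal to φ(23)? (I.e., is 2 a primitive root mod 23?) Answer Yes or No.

No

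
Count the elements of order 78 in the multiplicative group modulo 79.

φ(79) = 79 − 1 = 78 = 2 · 3 · 13.
Since (Z/79Z)^× is cyclic of order 78, the number of elements of order d is φ(d) when d | 78 and 0 otherwise.
78 = 2 · 3 · 13 divides 78, and φ(78) = 24.

24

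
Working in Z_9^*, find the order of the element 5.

6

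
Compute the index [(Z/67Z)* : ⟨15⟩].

6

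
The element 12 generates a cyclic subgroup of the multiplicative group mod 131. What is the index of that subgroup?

2

Since 12 ∈ (Z/131Z)^×, its order divides φ(131) = 131 − 1 = 130 = 2 · 5 · 13.
Divisors of 130: 1, 2, 5, 10, 13, 26, 65, 130.
Compute 12^d (mod 131) for the divisors d until we hit 1:
12^1 ≡ 12 (mod 131)
12^2 ≡ 13 (mod 131)
12^5 ≡ 63 (mod 131)
12^10 ≡ 39 (mod 131)
12^13 ≡ 58 (mod 131)
12^26 ≡ 89 (mod 131)
12^65 ≡ 1 (mod 131) ✓
So ord_131(12) = 65, hence |⟨12⟩| = 65.
The index is φ(131) / ord(12) = 130 / 65 = 2.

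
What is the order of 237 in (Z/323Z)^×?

The order of 237 must divide φ(323) = φ(17·19) = (17−1)·(19−1) = 16·18 = 288 = 2^5 · 3^2.
Divisors of 288: 1, 2, 3, 4, 6, 8, 9, 12, 16, 18, 24, 32, 36, 48, 72, 96, 144, 288.
Check 237^d mod 323 for each divisor in increasing order:
237^1 ≡ 237
237^2 ≡ 290
237^3 ≡ 254
237^4 ≡ 120
237^6 ≡ 239
237^8 ≡ 188
237^9 ≡ 305
237^12 ≡ 273
237^16 ≡ 137
237^18 ≡ 1
Therefore the multiplicative order of 237 modulo 323 is 18.

18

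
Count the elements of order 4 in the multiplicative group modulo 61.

φ(61) = 61 − 1 = 60 = 2^2 · 3 · 5.
(Z/61Z)^× is cyclic (|G| = 60); a cyclic group of order m has exactly φ(d) elements of each order d | m, and none otherwise.
4 = 2^2 divides 60, and φ(4) = 2.

2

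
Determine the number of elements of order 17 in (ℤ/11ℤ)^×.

φ(11) = 11 − 1 = 10 = 2 · 5.
(Z/11Z)^× is cyclic (|G| = 10); a cyclic group of order m has exactly φ(d) elements of each order d | m, and none otherwise.
17 does not divide 10, so no element of (Z/11Z)^× has order 17.

0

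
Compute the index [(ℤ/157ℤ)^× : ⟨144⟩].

Since 144 ∈ (Z/157Z)^×, its order divides φ(157) = 157 − 1 = 156 = 2^2 · 3 · 13.
Divisors of 156: 1, 2, 3, 4, 6, 12, 13, 26, 39, 52, 78, 156.
Test each divisor d:
144^1 ≡ 144
144^2 ≡ 12
144^3 ≡ 1
The order of 144 is 3, so the subgroup it generates has 3 elements.
[(Z/157Z)^× : ⟨144⟩] = 156/3 = 52.

52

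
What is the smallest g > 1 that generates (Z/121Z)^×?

2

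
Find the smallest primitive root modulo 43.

φ(43) = 43 − 1 = 42 = 2 · 3 · 7.
Test candidates g = 2, 3, … against the prime factors q ∈ {2, 3, 7} of φ(43): g is a generator iff g^(42/q) ≢ 1 for every such q.
g = 2: 2^21 ≡ 42; 2^14 ≡ 1 — hits 1, so not a primitive root.
g = 3: 3^21 ≡ 42; 3^14 ≡ 36; 3^6 ≡ 41 — none is 1, so 3 is a primitive root.
So 3 is the smallest generator of (Z/43Z)^×.

3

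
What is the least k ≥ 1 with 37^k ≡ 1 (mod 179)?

178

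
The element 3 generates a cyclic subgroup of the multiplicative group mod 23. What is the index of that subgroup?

2

ord(3) | φ(23) = 23 − 1 = 22 = 2 · 11.
Divisors of 22: 1, 2, 11, 22.
Compute 3^d (mod 23) for the divisors d until we hit 1:
3^1 ≡ 3 (mod 23)
3^2 ≡ 9 (mod 23)
3^11 ≡ 1 (mod 23) ✓
The order of 3 is 11, so the subgroup it generates has 11 elements.
The index is φ(23) / ord(3) = 22 / 11 = 2.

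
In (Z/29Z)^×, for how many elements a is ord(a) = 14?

φ(29) = 29 − 1 = 28 = 2^2 · 7.
(Z/29Z)^× is cyclic (|G| = 28); a cyclic group of order m has exactly φ(d) elements of each order d | m, and none otherwise.
14 = 2 · 7 divides 28, and φ(14) = 6.

6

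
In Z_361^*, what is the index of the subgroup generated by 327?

2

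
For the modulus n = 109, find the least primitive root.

φ(109) = 109 − 1 = 108 = 2^2 · 3^3.
g is a primitive root iff g^(108/q) ≢ 1 (mod 109) for each prime q ∈ {2, 3}.
g = 2: 2^54 ≡ 108; 2^36 ≡ 1 — hits 1, so not a primitive root.
g = 3: 3^54 ≡ 1 — hits 1, so not a primitive root.
g = 4: 4^54 ≡ 1 — hits 1, so not a primitive root.
g = 5: 5^54 ≡ 1 — hits 1, so not a primitive root.
g = 6: 6^54 ≡ 108; 6^36 ≡ 63 — none is 1, so 6 is a primitive root.
Hence the least primitive root of 109 is 6.

6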